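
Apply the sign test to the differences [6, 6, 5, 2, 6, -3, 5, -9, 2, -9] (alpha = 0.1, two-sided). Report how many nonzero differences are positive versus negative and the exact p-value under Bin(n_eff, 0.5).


Step 1: Discard zero differences. Original n = 10; n_eff = number of nonzero differences = 10.
Nonzero differences (with sign): +6, +6, +5, +2, +6, -3, +5, -9, +2, -9
Step 2: Count signs: positive = 7, negative = 3.
Step 3: Under H0: P(positive) = 0.5, so the number of positives S ~ Bin(10, 0.5).
Step 4: Two-sided exact p-value = sum of Bin(10,0.5) probabilities at or below the observed probability = 0.343750.
Step 5: alpha = 0.1. fail to reject H0.

n_eff = 10, pos = 7, neg = 3, p = 0.343750, fail to reject H0.


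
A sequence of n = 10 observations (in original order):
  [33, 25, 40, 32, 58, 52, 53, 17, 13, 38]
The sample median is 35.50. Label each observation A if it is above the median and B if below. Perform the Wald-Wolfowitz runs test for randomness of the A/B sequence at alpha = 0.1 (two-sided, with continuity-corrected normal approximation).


Step 1: Compute median = 35.50; label A = above, B = below.
Labels in order: BBABAAABBA  (n_A = 5, n_B = 5)
Step 2: Count runs R = 6.
Step 3: Under H0 (random ordering), E[R] = 2*n_A*n_B/(n_A+n_B) + 1 = 2*5*5/10 + 1 = 6.0000.
        Var[R] = 2*n_A*n_B*(2*n_A*n_B - n_A - n_B) / ((n_A+n_B)^2 * (n_A+n_B-1)) = 2000/900 = 2.2222.
        SD[R] = 1.4907.
Step 4: R = E[R], so z = 0 with no continuity correction.
Step 5: Two-sided p-value via normal approximation = 2*(1 - Phi(|z|)) = 1.000000.
Step 6: alpha = 0.1. fail to reject H0.

R = 6, z = 0.0000, p = 1.000000, fail to reject H0.


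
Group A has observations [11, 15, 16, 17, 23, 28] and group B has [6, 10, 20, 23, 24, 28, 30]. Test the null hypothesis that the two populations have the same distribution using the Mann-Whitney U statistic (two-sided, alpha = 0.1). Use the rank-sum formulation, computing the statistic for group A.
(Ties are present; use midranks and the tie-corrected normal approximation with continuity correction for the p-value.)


Step 1: Combine and sort all 13 observations; assign midranks.
sorted (value, group): (6,Y), (10,Y), (11,X), (15,X), (16,X), (17,X), (20,Y), (23,X), (23,Y), (24,Y), (28,X), (28,Y), (30,Y)
ranks: 6->1, 10->2, 11->3, 15->4, 16->5, 17->6, 20->7, 23->8.5, 23->8.5, 24->10, 28->11.5, 28->11.5, 30->13
Step 2: Rank sum for X: R1 = 3 + 4 + 5 + 6 + 8.5 + 11.5 = 38.
Step 3: U_X = R1 - n1(n1+1)/2 = 38 - 6*7/2 = 38 - 21 = 17.
       U_Y = n1*n2 - U_X = 42 - 17 = 25.
Step 4: Ties are present, so use the tie-corrected normal approximation (with continuity correction) for the p-value.
Step 5: p-value = 0.616104; compare to alpha = 0.1. fail to reject H0.

U_X = 17, p = 0.616104, fail to reject H0 at alpha = 0.1.


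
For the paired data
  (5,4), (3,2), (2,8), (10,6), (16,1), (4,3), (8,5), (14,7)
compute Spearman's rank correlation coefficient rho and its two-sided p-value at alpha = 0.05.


Step 1: Rank x and y separately (midranks; no ties here).
rank(x): 5->4, 3->2, 2->1, 10->6, 16->8, 4->3, 8->5, 14->7
rank(y): 4->4, 2->2, 8->8, 6->6, 1->1, 3->3, 5->5, 7->7
Step 2: d_i = R_x(i) - R_y(i); compute d_i^2.
  (4-4)^2=0, (2-2)^2=0, (1-8)^2=49, (6-6)^2=0, (8-1)^2=49, (3-3)^2=0, (5-5)^2=0, (7-7)^2=0
sum(d^2) = 98.
Step 3: rho = 1 - 6*98 / (8*(8^2 - 1)) = 1 - 588/504 = -0.166667.
Step 4: Under H0, t = rho * sqrt((n-2)/(1-rho^2)) = -0.4140 ~ t(6).
Step 5: Two-sided p-value from the t-distribution with 6 df = 0.693239.
Step 6: alpha = 0.05. fail to reject H0.

rho = -0.1667, p = 0.693239, fail to reject H0 at alpha = 0.05.


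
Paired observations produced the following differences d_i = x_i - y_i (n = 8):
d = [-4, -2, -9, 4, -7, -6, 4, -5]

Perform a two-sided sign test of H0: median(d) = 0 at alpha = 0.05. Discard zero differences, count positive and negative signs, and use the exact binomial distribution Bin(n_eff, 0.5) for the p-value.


Step 1: Discard zero differences. Original n = 8; n_eff = number of nonzero differences = 8.
Nonzero differences (with sign): -4, -2, -9, +4, -7, -6, +4, -5
Step 2: Count signs: positive = 2, negative = 6.
Step 3: Under H0: P(positive) = 0.5, so the number of positives S ~ Bin(8, 0.5).
Step 4: Two-sided exact p-value = sum of Bin(8,0.5) probabilities at or below the observed probability = 0.289062.
Step 5: alpha = 0.05. fail to reject H0.

n_eff = 8, pos = 2, neg = 6, p = 0.289062, fail to reject H0.


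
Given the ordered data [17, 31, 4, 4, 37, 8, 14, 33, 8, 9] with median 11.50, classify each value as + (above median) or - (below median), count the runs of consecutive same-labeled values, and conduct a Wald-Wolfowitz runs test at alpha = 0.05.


Step 1: Compute median = 11.50; label A = above, B = below.
Labels in order: AABBABAABB  (n_A = 5, n_B = 5)
Step 2: Count runs R = 6.
Step 3: Under H0 (random ordering), E[R] = 2*n_A*n_B/(n_A+n_B) + 1 = 2*5*5/10 + 1 = 6.0000.
        Var[R] = 2*n_A*n_B*(2*n_A*n_B - n_A - n_B) / ((n_A+n_B)^2 * (n_A+n_B-1)) = 2000/900 = 2.2222.
        SD[R] = 1.4907.
Step 4: R = E[R], so z = 0 with no continuity correction.
Step 5: Two-sided p-value via normal approximation = 2*(1 - Phi(|z|)) = 1.000000.
Step 6: alpha = 0.05. fail to reject H0.

R = 6, z = 0.0000, p = 1.000000, fail to reject H0.


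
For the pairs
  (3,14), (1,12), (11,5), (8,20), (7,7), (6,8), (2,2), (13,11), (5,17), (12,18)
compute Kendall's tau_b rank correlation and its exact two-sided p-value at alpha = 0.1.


Step 1: Enumerate the 45 unordered pairs (i,j) with i<j and classify each by sign(x_j-x_i) * sign(y_j-y_i).
  (1,2):dx=-2,dy=-2->C; (1,3):dx=+8,dy=-9->D; (1,4):dx=+5,dy=+6->C; (1,5):dx=+4,dy=-7->D
  (1,6):dx=+3,dy=-6->D; (1,7):dx=-1,dy=-12->C; (1,8):dx=+10,dy=-3->D; (1,9):dx=+2,dy=+3->C
  (1,10):dx=+9,dy=+4->C; (2,3):dx=+10,dy=-7->D; (2,4):dx=+7,dy=+8->C; (2,5):dx=+6,dy=-5->D
  (2,6):dx=+5,dy=-4->D; (2,7):dx=+1,dy=-10->D; (2,8):dx=+12,dy=-1->D; (2,9):dx=+4,dy=+5->C
  (2,10):dx=+11,dy=+6->C; (3,4):dx=-3,dy=+15->D; (3,5):dx=-4,dy=+2->D; (3,6):dx=-5,dy=+3->D
  (3,7):dx=-9,dy=-3->C; (3,8):dx=+2,dy=+6->C; (3,9):dx=-6,dy=+12->D; (3,10):dx=+1,dy=+13->C
  (4,5):dx=-1,dy=-13->C; (4,6):dx=-2,dy=-12->C; (4,7):dx=-6,dy=-18->C; (4,8):dx=+5,dy=-9->D
  (4,9):dx=-3,dy=-3->C; (4,10):dx=+4,dy=-2->D; (5,6):dx=-1,dy=+1->D; (5,7):dx=-5,dy=-5->C
  (5,8):dx=+6,dy=+4->C; (5,9):dx=-2,dy=+10->D; (5,10):dx=+5,dy=+11->C; (6,7):dx=-4,dy=-6->C
  (6,8):dx=+7,dy=+3->C; (6,9):dx=-1,dy=+9->D; (6,10):dx=+6,dy=+10->C; (7,8):dx=+11,dy=+9->C
  (7,9):dx=+3,dy=+15->C; (7,10):dx=+10,dy=+16->C; (8,9):dx=-8,dy=+6->D; (8,10):dx=-1,dy=+7->D
  (9,10):dx=+7,dy=+1->C
Step 2: C = 25, D = 20, total pairs = 45.
Step 3: tau = (C - D)/(n(n-1)/2) = (25 - 20)/45 = 0.111111.
Step 4: Exact two-sided p-value (enumerate n! = 3628800 permutations of y under H0): p = 0.727490.
Step 5: alpha = 0.1. fail to reject H0.

tau_b = 0.1111 (C=25, D=20), p = 0.727490, fail to reject H0.


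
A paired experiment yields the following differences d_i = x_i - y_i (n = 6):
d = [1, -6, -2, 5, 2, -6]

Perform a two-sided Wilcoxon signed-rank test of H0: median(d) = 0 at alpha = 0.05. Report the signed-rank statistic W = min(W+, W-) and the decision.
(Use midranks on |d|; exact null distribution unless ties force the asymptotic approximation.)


Step 1: Drop any zero differences (none here) and take |d_i|.
|d| = [1, 6, 2, 5, 2, 6]
Step 2: Midrank |d_i| (ties get averaged ranks).
ranks: |1|->1, |6|->5.5, |2|->2.5, |5|->4, |2|->2.5, |6|->5.5
Step 3: Attach original signs; sum ranks with positive sign and with negative sign.
W+ = 1 + 4 + 2.5 = 7.5
W- = 5.5 + 2.5 + 5.5 = 13.5
(Check: W+ + W- = 21 should equal n(n+1)/2 = 21.)
Step 4: Test statistic W = min(W+, W-) = 7.5.
Step 5: Ties in |d|, so use the tie-corrected normal approximation.
        E[W] = n(n+1)/4 = 6*7/4 = 10.5.
        Tie groups: |d|=2 (t=2), |d|=6 (t=2); sum(t^3 - t) = 12.
        Var[W] = n(n+1)(2n+1)/24 - sum(t^3-t)/48 = 546/24 - 12/48 = 22.5.
        z = (W - E[W]) / sqrt(Var[W]) = (7.5 - 10.5) / 4.7434 = -0.6325.
        Two-sided p = 2*Phi(z) = 0.527089.
Step 6: alpha = 0.05. fail to reject H0.

W+ = 7.5, W- = 13.5, W = min = 7.5, p = 0.527089, fail to reject H0.


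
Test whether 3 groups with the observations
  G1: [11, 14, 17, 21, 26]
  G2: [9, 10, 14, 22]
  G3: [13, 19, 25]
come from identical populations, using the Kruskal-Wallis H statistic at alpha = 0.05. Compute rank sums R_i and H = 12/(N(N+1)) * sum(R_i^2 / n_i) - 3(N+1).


Step 1: Combine all N = 12 observations and assign midranks.
sorted (value, group, rank): (9,G2,1), (10,G2,2), (11,G1,3), (13,G3,4), (14,G1,5.5), (14,G2,5.5), (17,G1,7), (19,G3,8), (21,G1,9), (22,G2,10), (25,G3,11), (26,G1,12)
Step 2: Sum ranks within each group.
R_1 = 36.5 (n_1 = 5)
R_2 = 18.5 (n_2 = 4)
R_3 = 23 (n_3 = 3)
Step 3: H = 12/(N(N+1)) * sum(R_i^2/n_i) - 3(N+1)
     = 12/(12*13) * (36.5^2/5 + 18.5^2/4 + 23^2/3) - 3*13
     = 0.076923 * 528.346 - 39
     = 1.641987.
Step 4: Ties present; correction factor C = 1 - 6/(12^3 - 12) = 0.996503. Corrected H = 1.641987 / 0.996503 = 1.647749.
Step 5: Under H0, H ~ chi^2(2); p-value = 0.438729.
Step 6: alpha = 0.05. fail to reject H0.

H = 1.6477, df = 2, p = 0.438729, fail to reject H0.


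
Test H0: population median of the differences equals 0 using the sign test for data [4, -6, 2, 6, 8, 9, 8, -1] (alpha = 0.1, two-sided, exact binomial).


Step 1: Discard zero differences. Original n = 8; n_eff = number of nonzero differences = 8.
Nonzero differences (with sign): +4, -6, +2, +6, +8, +9, +8, -1
Step 2: Count signs: positive = 6, negative = 2.
Step 3: Under H0: P(positive) = 0.5, so the number of positives S ~ Bin(8, 0.5).
Step 4: Two-sided exact p-value = sum of Bin(8,0.5) probabilities at or below the observed probability = 0.289062.
Step 5: alpha = 0.1. fail to reject H0.

n_eff = 8, pos = 6, neg = 2, p = 0.289062, fail to reject H0.


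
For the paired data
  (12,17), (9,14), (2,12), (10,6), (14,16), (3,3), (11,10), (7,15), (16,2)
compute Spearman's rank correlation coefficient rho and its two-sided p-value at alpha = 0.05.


Step 1: Rank x and y separately (midranks; no ties here).
rank(x): 12->7, 9->4, 2->1, 10->5, 14->8, 3->2, 11->6, 7->3, 16->9
rank(y): 17->9, 14->6, 12->5, 6->3, 16->8, 3->2, 10->4, 15->7, 2->1
Step 2: d_i = R_x(i) - R_y(i); compute d_i^2.
  (7-9)^2=4, (4-6)^2=4, (1-5)^2=16, (5-3)^2=4, (8-8)^2=0, (2-2)^2=0, (6-4)^2=4, (3-7)^2=16, (9-1)^2=64
sum(d^2) = 112.
Step 3: rho = 1 - 6*112 / (9*(9^2 - 1)) = 1 - 672/720 = 0.066667.
Step 4: Under H0, t = rho * sqrt((n-2)/(1-rho^2)) = 0.1768 ~ t(7).
Step 5: Two-sided p-value from the t-distribution with 7 df = 0.864690.
Step 6: alpha = 0.05. fail to reject H0.

rho = 0.0667, p = 0.864690, fail to reject H0 at alpha = 0.05.


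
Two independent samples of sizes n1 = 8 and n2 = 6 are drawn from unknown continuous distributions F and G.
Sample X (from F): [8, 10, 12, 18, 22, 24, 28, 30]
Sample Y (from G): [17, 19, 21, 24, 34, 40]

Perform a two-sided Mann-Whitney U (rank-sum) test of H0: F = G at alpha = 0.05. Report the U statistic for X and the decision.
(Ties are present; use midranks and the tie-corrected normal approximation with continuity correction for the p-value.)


Step 1: Combine and sort all 14 observations; assign midranks.
sorted (value, group): (8,X), (10,X), (12,X), (17,Y), (18,X), (19,Y), (21,Y), (22,X), (24,X), (24,Y), (28,X), (30,X), (34,Y), (40,Y)
ranks: 8->1, 10->2, 12->3, 17->4, 18->5, 19->6, 21->7, 22->8, 24->9.5, 24->9.5, 28->11, 30->12, 34->13, 40->14
Step 2: Rank sum for X: R1 = 1 + 2 + 3 + 5 + 8 + 9.5 + 11 + 12 = 51.5.
Step 3: U_X = R1 - n1(n1+1)/2 = 51.5 - 8*9/2 = 51.5 - 36 = 15.5.
       U_Y = n1*n2 - U_X = 48 - 15.5 = 32.5.
Step 4: Ties are present, so use the tie-corrected normal approximation (with continuity correction) for the p-value.
Step 5: p-value = 0.301168; compare to alpha = 0.05. fail to reject H0.

U_X = 15.5, p = 0.301168, fail to reject H0 at alpha = 0.05.


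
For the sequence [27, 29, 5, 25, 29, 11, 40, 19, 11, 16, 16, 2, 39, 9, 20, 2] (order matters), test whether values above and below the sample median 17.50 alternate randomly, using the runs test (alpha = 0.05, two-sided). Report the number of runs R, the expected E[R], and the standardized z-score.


Step 1: Compute median = 17.50; label A = above, B = below.
Labels in order: AABAABAABBBBABAB  (n_A = 8, n_B = 8)
Step 2: Count runs R = 10.
Step 3: Under H0 (random ordering), E[R] = 2*n_A*n_B/(n_A+n_B) + 1 = 2*8*8/16 + 1 = 9.0000.
        Var[R] = 2*n_A*n_B*(2*n_A*n_B - n_A - n_B) / ((n_A+n_B)^2 * (n_A+n_B-1)) = 14336/3840 = 3.7333.
        SD[R] = 1.9322.
Step 4: Continuity-corrected z = (R - 0.5 - E[R]) / SD[R] = (10 - 0.5 - 9.0000) / 1.9322 = 0.2588.
Step 5: Two-sided p-value via normal approximation = 2*(1 - Phi(|z|)) = 0.795809.
Step 6: alpha = 0.05. fail to reject H0.

R = 10, z = 0.2588, p = 0.795809, fail to reject H0.


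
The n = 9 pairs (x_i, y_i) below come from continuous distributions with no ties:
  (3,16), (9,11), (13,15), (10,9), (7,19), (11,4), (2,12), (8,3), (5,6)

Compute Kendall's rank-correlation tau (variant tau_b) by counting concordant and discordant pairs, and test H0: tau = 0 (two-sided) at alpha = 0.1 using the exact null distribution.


Step 1: Enumerate the 36 unordered pairs (i,j) with i<j and classify each by sign(x_j-x_i) * sign(y_j-y_i).
  (1,2):dx=+6,dy=-5->D; (1,3):dx=+10,dy=-1->D; (1,4):dx=+7,dy=-7->D; (1,5):dx=+4,dy=+3->C
  (1,6):dx=+8,dy=-12->D; (1,7):dx=-1,dy=-4->C; (1,8):dx=+5,dy=-13->D; (1,9):dx=+2,dy=-10->D
  (2,3):dx=+4,dy=+4->C; (2,4):dx=+1,dy=-2->D; (2,5):dx=-2,dy=+8->D; (2,6):dx=+2,dy=-7->D
  (2,7):dx=-7,dy=+1->D; (2,8):dx=-1,dy=-8->C; (2,9):dx=-4,dy=-5->C; (3,4):dx=-3,dy=-6->C
  (3,5):dx=-6,dy=+4->D; (3,6):dx=-2,dy=-11->C; (3,7):dx=-11,dy=-3->C; (3,8):dx=-5,dy=-12->C
  (3,9):dx=-8,dy=-9->C; (4,5):dx=-3,dy=+10->D; (4,6):dx=+1,dy=-5->D; (4,7):dx=-8,dy=+3->D
  (4,8):dx=-2,dy=-6->C; (4,9):dx=-5,dy=-3->C; (5,6):dx=+4,dy=-15->D; (5,7):dx=-5,dy=-7->C
  (5,8):dx=+1,dy=-16->D; (5,9):dx=-2,dy=-13->C; (6,7):dx=-9,dy=+8->D; (6,8):dx=-3,dy=-1->C
  (6,9):dx=-6,dy=+2->D; (7,8):dx=+6,dy=-9->D; (7,9):dx=+3,dy=-6->D; (8,9):dx=-3,dy=+3->D
Step 2: C = 15, D = 21, total pairs = 36.
Step 3: tau = (C - D)/(n(n-1)/2) = (15 - 21)/36 = -0.166667.
Step 4: Exact two-sided p-value (enumerate n! = 362880 permutations of y under H0): p = 0.612202.
Step 5: alpha = 0.1. fail to reject H0.

tau_b = -0.1667 (C=15, D=21), p = 0.612202, fail to reject H0.


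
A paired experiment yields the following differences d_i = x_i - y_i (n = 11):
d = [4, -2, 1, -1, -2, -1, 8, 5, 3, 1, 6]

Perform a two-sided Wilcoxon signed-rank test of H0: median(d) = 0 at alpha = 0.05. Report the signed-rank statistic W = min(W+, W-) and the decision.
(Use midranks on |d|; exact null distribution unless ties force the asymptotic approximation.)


Step 1: Drop any zero differences (none here) and take |d_i|.
|d| = [4, 2, 1, 1, 2, 1, 8, 5, 3, 1, 6]
Step 2: Midrank |d_i| (ties get averaged ranks).
ranks: |4|->8, |2|->5.5, |1|->2.5, |1|->2.5, |2|->5.5, |1|->2.5, |8|->11, |5|->9, |3|->7, |1|->2.5, |6|->10
Step 3: Attach original signs; sum ranks with positive sign and with negative sign.
W+ = 8 + 2.5 + 11 + 9 + 7 + 2.5 + 10 = 50
W- = 5.5 + 2.5 + 5.5 + 2.5 = 16
(Check: W+ + W- = 66 should equal n(n+1)/2 = 66.)
Step 4: Test statistic W = min(W+, W-) = 16.
Step 5: Ties in |d|, so use the tie-corrected normal approximation.
        E[W] = n(n+1)/4 = 11*12/4 = 33.
        Tie groups: |d|=1 (t=4), |d|=2 (t=2); sum(t^3 - t) = 66.
        Var[W] = n(n+1)(2n+1)/24 - sum(t^3-t)/48 = 3036/24 - 66/48 = 125.125.
        z = (W - E[W]) / sqrt(Var[W]) = (16 - 33) / 11.1859 = -1.5198.
        Two-sided p = 2*Phi(z) = 0.128570.
Step 6: alpha = 0.05. fail to reject H0.

W+ = 50, W- = 16, W = min = 16, p = 0.128570, fail to reject H0.


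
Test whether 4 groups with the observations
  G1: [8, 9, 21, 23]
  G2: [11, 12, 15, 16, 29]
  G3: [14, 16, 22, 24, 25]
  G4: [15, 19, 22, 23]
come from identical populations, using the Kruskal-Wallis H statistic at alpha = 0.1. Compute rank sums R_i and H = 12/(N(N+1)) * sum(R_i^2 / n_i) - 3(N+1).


Step 1: Combine all N = 18 observations and assign midranks.
sorted (value, group, rank): (8,G1,1), (9,G1,2), (11,G2,3), (12,G2,4), (14,G3,5), (15,G2,6.5), (15,G4,6.5), (16,G2,8.5), (16,G3,8.5), (19,G4,10), (21,G1,11), (22,G3,12.5), (22,G4,12.5), (23,G1,14.5), (23,G4,14.5), (24,G3,16), (25,G3,17), (29,G2,18)
Step 2: Sum ranks within each group.
R_1 = 28.5 (n_1 = 4)
R_2 = 40 (n_2 = 5)
R_3 = 59 (n_3 = 5)
R_4 = 43.5 (n_4 = 4)
Step 3: H = 12/(N(N+1)) * sum(R_i^2/n_i) - 3(N+1)
     = 12/(18*19) * (28.5^2/4 + 40^2/5 + 59^2/5 + 43.5^2/4) - 3*19
     = 0.035088 * 1692.33 - 57
     = 2.379825.
Step 4: Ties present; correction factor C = 1 - 24/(18^3 - 18) = 0.995872. Corrected H = 2.379825 / 0.995872 = 2.389689.
Step 5: Under H0, H ~ chi^2(3); p-value = 0.495557.
Step 6: alpha = 0.1. fail to reject H0.

H = 2.3897, df = 3, p = 0.495557, fail to reject H0.


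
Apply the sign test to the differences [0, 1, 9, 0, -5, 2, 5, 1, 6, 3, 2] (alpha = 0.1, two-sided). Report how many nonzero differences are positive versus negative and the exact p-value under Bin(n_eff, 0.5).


Step 1: Discard zero differences. Original n = 11; n_eff = number of nonzero differences = 9.
Nonzero differences (with sign): +1, +9, -5, +2, +5, +1, +6, +3, +2
Step 2: Count signs: positive = 8, negative = 1.
Step 3: Under H0: P(positive) = 0.5, so the number of positives S ~ Bin(9, 0.5).
Step 4: Two-sided exact p-value = sum of Bin(9,0.5) probabilities at or below the observed probability = 0.039062.
Step 5: alpha = 0.1. reject H0.

n_eff = 9, pos = 8, neg = 1, p = 0.039062, reject H0.


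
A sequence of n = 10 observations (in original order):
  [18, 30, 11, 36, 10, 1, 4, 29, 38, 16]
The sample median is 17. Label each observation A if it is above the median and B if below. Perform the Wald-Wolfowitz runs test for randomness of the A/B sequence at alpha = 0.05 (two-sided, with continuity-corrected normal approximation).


Step 1: Compute median = 17; label A = above, B = below.
Labels in order: AABABBBAAB  (n_A = 5, n_B = 5)
Step 2: Count runs R = 6.
Step 3: Under H0 (random ordering), E[R] = 2*n_A*n_B/(n_A+n_B) + 1 = 2*5*5/10 + 1 = 6.0000.
        Var[R] = 2*n_A*n_B*(2*n_A*n_B - n_A - n_B) / ((n_A+n_B)^2 * (n_A+n_B-1)) = 2000/900 = 2.2222.
        SD[R] = 1.4907.
Step 4: R = E[R], so z = 0 with no continuity correction.
Step 5: Two-sided p-value via normal approximation = 2*(1 - Phi(|z|)) = 1.000000.
Step 6: alpha = 0.05. fail to reject H0.

R = 6, z = 0.0000, p = 1.000000, fail to reject H0.


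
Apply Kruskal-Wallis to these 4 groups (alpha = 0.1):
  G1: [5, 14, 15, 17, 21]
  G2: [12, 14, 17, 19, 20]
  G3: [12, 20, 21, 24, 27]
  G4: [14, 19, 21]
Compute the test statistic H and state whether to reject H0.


Step 1: Combine all N = 18 observations and assign midranks.
sorted (value, group, rank): (5,G1,1), (12,G2,2.5), (12,G3,2.5), (14,G1,5), (14,G2,5), (14,G4,5), (15,G1,7), (17,G1,8.5), (17,G2,8.5), (19,G2,10.5), (19,G4,10.5), (20,G2,12.5), (20,G3,12.5), (21,G1,15), (21,G3,15), (21,G4,15), (24,G3,17), (27,G3,18)
Step 2: Sum ranks within each group.
R_1 = 36.5 (n_1 = 5)
R_2 = 39 (n_2 = 5)
R_3 = 65 (n_3 = 5)
R_4 = 30.5 (n_4 = 3)
Step 3: H = 12/(N(N+1)) * sum(R_i^2/n_i) - 3(N+1)
     = 12/(18*19) * (36.5^2/5 + 39^2/5 + 65^2/5 + 30.5^2/3) - 3*19
     = 0.035088 * 1725.73 - 57
     = 3.552047.
Step 4: Ties present; correction factor C = 1 - 72/(18^3 - 18) = 0.987616. Corrected H = 3.552047 / 0.987616 = 3.596587.
Step 5: Under H0, H ~ chi^2(3); p-value = 0.308450.
Step 6: alpha = 0.1. fail to reject H0.

H = 3.5966, df = 3, p = 0.308450, fail to reject H0.


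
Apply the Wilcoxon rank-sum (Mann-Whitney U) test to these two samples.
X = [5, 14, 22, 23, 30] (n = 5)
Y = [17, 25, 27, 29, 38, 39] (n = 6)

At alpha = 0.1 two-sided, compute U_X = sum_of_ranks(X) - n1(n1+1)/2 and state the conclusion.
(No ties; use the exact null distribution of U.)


Step 1: Combine and sort all 11 observations; assign midranks.
sorted (value, group): (5,X), (14,X), (17,Y), (22,X), (23,X), (25,Y), (27,Y), (29,Y), (30,X), (38,Y), (39,Y)
ranks: 5->1, 14->2, 17->3, 22->4, 23->5, 25->6, 27->7, 29->8, 30->9, 38->10, 39->11
Step 2: Rank sum for X: R1 = 1 + 2 + 4 + 5 + 9 = 21.
Step 3: U_X = R1 - n1(n1+1)/2 = 21 - 5*6/2 = 21 - 15 = 6.
       U_Y = n1*n2 - U_X = 30 - 6 = 24.
Step 4: No ties, so the exact null distribution of U (based on enumerating the C(11,5) = 462 equally likely rank assignments) gives the two-sided p-value.
Step 5: p-value = 0.125541; compare to alpha = 0.1. fail to reject H0.

U_X = 6, p = 0.125541, fail to reject H0 at alpha = 0.1.


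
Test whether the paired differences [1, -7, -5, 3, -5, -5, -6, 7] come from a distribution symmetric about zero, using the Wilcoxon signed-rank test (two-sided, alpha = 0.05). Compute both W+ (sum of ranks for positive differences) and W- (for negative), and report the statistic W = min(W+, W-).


Step 1: Drop any zero differences (none here) and take |d_i|.
|d| = [1, 7, 5, 3, 5, 5, 6, 7]
Step 2: Midrank |d_i| (ties get averaged ranks).
ranks: |1|->1, |7|->7.5, |5|->4, |3|->2, |5|->4, |5|->4, |6|->6, |7|->7.5
Step 3: Attach original signs; sum ranks with positive sign and with negative sign.
W+ = 1 + 2 + 7.5 = 10.5
W- = 7.5 + 4 + 4 + 4 + 6 = 25.5
(Check: W+ + W- = 36 should equal n(n+1)/2 = 36.)
Step 4: Test statistic W = min(W+, W-) = 10.5.
Step 5: Ties in |d|, so use the tie-corrected normal approximation.
        E[W] = n(n+1)/4 = 8*9/4 = 18.
        Tie groups: |d|=5 (t=3), |d|=7 (t=2); sum(t^3 - t) = 30.
        Var[W] = n(n+1)(2n+1)/24 - sum(t^3-t)/48 = 1224/24 - 30/48 = 50.375.
        z = (W - E[W]) / sqrt(Var[W]) = (10.5 - 18) / 7.0975 = -1.0567.
        Two-sided p = 2*Phi(z) = 0.290646.
Step 6: alpha = 0.05. fail to reject H0.

W+ = 10.5, W- = 25.5, W = min = 10.5, p = 0.290646, fail to reject H0.


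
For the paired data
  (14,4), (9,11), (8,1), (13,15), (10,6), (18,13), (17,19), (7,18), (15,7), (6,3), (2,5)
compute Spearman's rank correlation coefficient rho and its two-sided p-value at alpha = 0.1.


Step 1: Rank x and y separately (midranks; no ties here).
rank(x): 14->8, 9->5, 8->4, 13->7, 10->6, 18->11, 17->10, 7->3, 15->9, 6->2, 2->1
rank(y): 4->3, 11->7, 1->1, 15->9, 6->5, 13->8, 19->11, 18->10, 7->6, 3->2, 5->4
Step 2: d_i = R_x(i) - R_y(i); compute d_i^2.
  (8-3)^2=25, (5-7)^2=4, (4-1)^2=9, (7-9)^2=4, (6-5)^2=1, (11-8)^2=9, (10-11)^2=1, (3-10)^2=49, (9-6)^2=9, (2-2)^2=0, (1-4)^2=9
sum(d^2) = 120.
Step 3: rho = 1 - 6*120 / (11*(11^2 - 1)) = 1 - 720/1320 = 0.454545.
Step 4: Under H0, t = rho * sqrt((n-2)/(1-rho^2)) = 1.5309 ~ t(9).
Step 5: Two-sided p-value from the t-distribution with 9 df = 0.160145.
Step 6: alpha = 0.1. fail to reject H0.

rho = 0.4545, p = 0.160145, fail to reject H0 at alpha = 0.1.


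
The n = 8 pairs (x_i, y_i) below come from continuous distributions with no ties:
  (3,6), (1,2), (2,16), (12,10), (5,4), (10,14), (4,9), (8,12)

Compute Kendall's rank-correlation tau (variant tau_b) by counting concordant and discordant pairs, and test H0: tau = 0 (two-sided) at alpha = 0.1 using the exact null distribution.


Step 1: Enumerate the 28 unordered pairs (i,j) with i<j and classify each by sign(x_j-x_i) * sign(y_j-y_i).
  (1,2):dx=-2,dy=-4->C; (1,3):dx=-1,dy=+10->D; (1,4):dx=+9,dy=+4->C; (1,5):dx=+2,dy=-2->D
  (1,6):dx=+7,dy=+8->C; (1,7):dx=+1,dy=+3->C; (1,8):dx=+5,dy=+6->C; (2,3):dx=+1,dy=+14->C
  (2,4):dx=+11,dy=+8->C; (2,5):dx=+4,dy=+2->C; (2,6):dx=+9,dy=+12->C; (2,7):dx=+3,dy=+7->C
  (2,8):dx=+7,dy=+10->C; (3,4):dx=+10,dy=-6->D; (3,5):dx=+3,dy=-12->D; (3,6):dx=+8,dy=-2->D
  (3,7):dx=+2,dy=-7->D; (3,8):dx=+6,dy=-4->D; (4,5):dx=-7,dy=-6->C; (4,6):dx=-2,dy=+4->D
  (4,7):dx=-8,dy=-1->C; (4,8):dx=-4,dy=+2->D; (5,6):dx=+5,dy=+10->C; (5,7):dx=-1,dy=+5->D
  (5,8):dx=+3,dy=+8->C; (6,7):dx=-6,dy=-5->C; (6,8):dx=-2,dy=-2->C; (7,8):dx=+4,dy=+3->C
Step 2: C = 18, D = 10, total pairs = 28.
Step 3: tau = (C - D)/(n(n-1)/2) = (18 - 10)/28 = 0.285714.
Step 4: Exact two-sided p-value (enumerate n! = 40320 permutations of y under H0): p = 0.398760.
Step 5: alpha = 0.1. fail to reject H0.

tau_b = 0.2857 (C=18, D=10), p = 0.398760, fail to reject H0.


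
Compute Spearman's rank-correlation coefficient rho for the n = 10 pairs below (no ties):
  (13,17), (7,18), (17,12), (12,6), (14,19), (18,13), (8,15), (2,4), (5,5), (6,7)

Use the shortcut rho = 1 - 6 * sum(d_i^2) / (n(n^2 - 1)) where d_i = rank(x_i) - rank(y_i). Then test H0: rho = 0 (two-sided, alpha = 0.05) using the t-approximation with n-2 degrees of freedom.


Step 1: Rank x and y separately (midranks; no ties here).
rank(x): 13->7, 7->4, 17->9, 12->6, 14->8, 18->10, 8->5, 2->1, 5->2, 6->3
rank(y): 17->8, 18->9, 12->5, 6->3, 19->10, 13->6, 15->7, 4->1, 5->2, 7->4
Step 2: d_i = R_x(i) - R_y(i); compute d_i^2.
  (7-8)^2=1, (4-9)^2=25, (9-5)^2=16, (6-3)^2=9, (8-10)^2=4, (10-6)^2=16, (5-7)^2=4, (1-1)^2=0, (2-2)^2=0, (3-4)^2=1
sum(d^2) = 76.
Step 3: rho = 1 - 6*76 / (10*(10^2 - 1)) = 1 - 456/990 = 0.539394.
Step 4: Under H0, t = rho * sqrt((n-2)/(1-rho^2)) = 1.8118 ~ t(8).
Step 5: Two-sided p-value from the t-distribution with 8 df = 0.107593.
Step 6: alpha = 0.05. fail to reject H0.

rho = 0.5394, p = 0.107593, fail to reject H0 at alpha = 0.05.


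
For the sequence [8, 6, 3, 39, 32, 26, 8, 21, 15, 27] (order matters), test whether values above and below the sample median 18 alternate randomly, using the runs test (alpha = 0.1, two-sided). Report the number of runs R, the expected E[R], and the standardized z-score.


Step 1: Compute median = 18; label A = above, B = below.
Labels in order: BBBAAABABA  (n_A = 5, n_B = 5)
Step 2: Count runs R = 6.
Step 3: Under H0 (random ordering), E[R] = 2*n_A*n_B/(n_A+n_B) + 1 = 2*5*5/10 + 1 = 6.0000.
        Var[R] = 2*n_A*n_B*(2*n_A*n_B - n_A - n_B) / ((n_A+n_B)^2 * (n_A+n_B-1)) = 2000/900 = 2.2222.
        SD[R] = 1.4907.
Step 4: R = E[R], so z = 0 with no continuity correction.
Step 5: Two-sided p-value via normal approximation = 2*(1 - Phi(|z|)) = 1.000000.
Step 6: alpha = 0.1. fail to reject H0.

R = 6, z = 0.0000, p = 1.000000, fail to reject H0.


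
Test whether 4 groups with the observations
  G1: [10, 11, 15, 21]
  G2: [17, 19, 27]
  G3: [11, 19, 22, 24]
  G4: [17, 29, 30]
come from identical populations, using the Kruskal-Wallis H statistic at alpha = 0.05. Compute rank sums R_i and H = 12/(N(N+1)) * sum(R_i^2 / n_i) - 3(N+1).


Step 1: Combine all N = 14 observations and assign midranks.
sorted (value, group, rank): (10,G1,1), (11,G1,2.5), (11,G3,2.5), (15,G1,4), (17,G2,5.5), (17,G4,5.5), (19,G2,7.5), (19,G3,7.5), (21,G1,9), (22,G3,10), (24,G3,11), (27,G2,12), (29,G4,13), (30,G4,14)
Step 2: Sum ranks within each group.
R_1 = 16.5 (n_1 = 4)
R_2 = 25 (n_2 = 3)
R_3 = 31 (n_3 = 4)
R_4 = 32.5 (n_4 = 3)
Step 3: H = 12/(N(N+1)) * sum(R_i^2/n_i) - 3(N+1)
     = 12/(14*15) * (16.5^2/4 + 25^2/3 + 31^2/4 + 32.5^2/3) - 3*15
     = 0.057143 * 868.729 - 45
     = 4.641667.
Step 4: Ties present; correction factor C = 1 - 18/(14^3 - 14) = 0.993407. Corrected H = 4.641667 / 0.993407 = 4.672474.
Step 5: Under H0, H ~ chi^2(3); p-value = 0.197412.
Step 6: alpha = 0.05. fail to reject H0.

H = 4.6725, df = 3, p = 0.197412, fail to reject H0.


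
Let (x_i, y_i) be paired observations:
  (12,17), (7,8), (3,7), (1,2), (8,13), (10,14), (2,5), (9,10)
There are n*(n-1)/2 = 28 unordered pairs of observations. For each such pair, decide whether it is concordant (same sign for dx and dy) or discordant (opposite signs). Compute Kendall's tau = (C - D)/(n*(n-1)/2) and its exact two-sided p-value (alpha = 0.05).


Step 1: Enumerate the 28 unordered pairs (i,j) with i<j and classify each by sign(x_j-x_i) * sign(y_j-y_i).
  (1,2):dx=-5,dy=-9->C; (1,3):dx=-9,dy=-10->C; (1,4):dx=-11,dy=-15->C; (1,5):dx=-4,dy=-4->C
  (1,6):dx=-2,dy=-3->C; (1,7):dx=-10,dy=-12->C; (1,8):dx=-3,dy=-7->C; (2,3):dx=-4,dy=-1->C
  (2,4):dx=-6,dy=-6->C; (2,5):dx=+1,dy=+5->C; (2,6):dx=+3,dy=+6->C; (2,7):dx=-5,dy=-3->C
  (2,8):dx=+2,dy=+2->C; (3,4):dx=-2,dy=-5->C; (3,5):dx=+5,dy=+6->C; (3,6):dx=+7,dy=+7->C
  (3,7):dx=-1,dy=-2->C; (3,8):dx=+6,dy=+3->C; (4,5):dx=+7,dy=+11->C; (4,6):dx=+9,dy=+12->C
  (4,7):dx=+1,dy=+3->C; (4,8):dx=+8,dy=+8->C; (5,6):dx=+2,dy=+1->C; (5,7):dx=-6,dy=-8->C
  (5,8):dx=+1,dy=-3->D; (6,7):dx=-8,dy=-9->C; (6,8):dx=-1,dy=-4->C; (7,8):dx=+7,dy=+5->C
Step 2: C = 27, D = 1, total pairs = 28.
Step 3: tau = (C - D)/(n(n-1)/2) = (27 - 1)/28 = 0.928571.
Step 4: Exact two-sided p-value (enumerate n! = 40320 permutations of y under H0): p = 0.000397.
Step 5: alpha = 0.05. reject H0.

tau_b = 0.9286 (C=27, D=1), p = 0.000397, reject H0.


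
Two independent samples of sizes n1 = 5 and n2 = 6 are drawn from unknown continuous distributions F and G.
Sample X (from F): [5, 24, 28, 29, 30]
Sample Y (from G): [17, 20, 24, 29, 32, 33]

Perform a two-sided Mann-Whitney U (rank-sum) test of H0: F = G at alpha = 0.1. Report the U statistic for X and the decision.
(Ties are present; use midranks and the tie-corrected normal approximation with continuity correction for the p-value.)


Step 1: Combine and sort all 11 observations; assign midranks.
sorted (value, group): (5,X), (17,Y), (20,Y), (24,X), (24,Y), (28,X), (29,X), (29,Y), (30,X), (32,Y), (33,Y)
ranks: 5->1, 17->2, 20->3, 24->4.5, 24->4.5, 28->6, 29->7.5, 29->7.5, 30->9, 32->10, 33->11
Step 2: Rank sum for X: R1 = 1 + 4.5 + 6 + 7.5 + 9 = 28.
Step 3: U_X = R1 - n1(n1+1)/2 = 28 - 5*6/2 = 28 - 15 = 13.
       U_Y = n1*n2 - U_X = 30 - 13 = 17.
Step 4: Ties are present, so use the tie-corrected normal approximation (with continuity correction) for the p-value.
Step 5: p-value = 0.783228; compare to alpha = 0.1. fail to reject H0.

U_X = 13, p = 0.783228, fail to reject H0 at alpha = 0.1.


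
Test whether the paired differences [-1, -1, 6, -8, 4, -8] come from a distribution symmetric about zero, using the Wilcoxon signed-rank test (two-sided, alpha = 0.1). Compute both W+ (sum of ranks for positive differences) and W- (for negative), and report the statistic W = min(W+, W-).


Step 1: Drop any zero differences (none here) and take |d_i|.
|d| = [1, 1, 6, 8, 4, 8]
Step 2: Midrank |d_i| (ties get averaged ranks).
ranks: |1|->1.5, |1|->1.5, |6|->4, |8|->5.5, |4|->3, |8|->5.5
Step 3: Attach original signs; sum ranks with positive sign and with negative sign.
W+ = 4 + 3 = 7
W- = 1.5 + 1.5 + 5.5 + 5.5 = 14
(Check: W+ + W- = 21 should equal n(n+1)/2 = 21.)
Step 4: Test statistic W = min(W+, W-) = 7.
Step 5: Ties in |d|, so use the tie-corrected normal approximation.
        E[W] = n(n+1)/4 = 6*7/4 = 10.5.
        Tie groups: |d|=1 (t=2), |d|=8 (t=2); sum(t^3 - t) = 12.
        Var[W] = n(n+1)(2n+1)/24 - sum(t^3-t)/48 = 546/24 - 12/48 = 22.5.
        z = (W - E[W]) / sqrt(Var[W]) = (7 - 10.5) / 4.7434 = -0.7379.
        Two-sided p = 2*Phi(z) = 0.460597.
Step 6: alpha = 0.1. fail to reject H0.

W+ = 7, W- = 14, W = min = 7, p = 0.460597, fail to reject H0.


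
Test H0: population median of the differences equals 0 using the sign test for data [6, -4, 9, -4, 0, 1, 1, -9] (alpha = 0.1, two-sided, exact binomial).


Step 1: Discard zero differences. Original n = 8; n_eff = number of nonzero differences = 7.
Nonzero differences (with sign): +6, -4, +9, -4, +1, +1, -9
Step 2: Count signs: positive = 4, negative = 3.
Step 3: Under H0: P(positive) = 0.5, so the number of positives S ~ Bin(7, 0.5).
Step 4: Two-sided exact p-value = sum of Bin(7,0.5) probabilities at or below the observed probability = 1.000000.
Step 5: alpha = 0.1. fail to reject H0.

n_eff = 7, pos = 4, neg = 3, p = 1.000000, fail to reject H0.


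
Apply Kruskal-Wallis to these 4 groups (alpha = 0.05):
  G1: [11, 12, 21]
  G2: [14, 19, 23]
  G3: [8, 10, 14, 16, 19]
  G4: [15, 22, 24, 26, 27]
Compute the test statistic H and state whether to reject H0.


Step 1: Combine all N = 16 observations and assign midranks.
sorted (value, group, rank): (8,G3,1), (10,G3,2), (11,G1,3), (12,G1,4), (14,G2,5.5), (14,G3,5.5), (15,G4,7), (16,G3,8), (19,G2,9.5), (19,G3,9.5), (21,G1,11), (22,G4,12), (23,G2,13), (24,G4,14), (26,G4,15), (27,G4,16)
Step 2: Sum ranks within each group.
R_1 = 18 (n_1 = 3)
R_2 = 28 (n_2 = 3)
R_3 = 26 (n_3 = 5)
R_4 = 64 (n_4 = 5)
Step 3: H = 12/(N(N+1)) * sum(R_i^2/n_i) - 3(N+1)
     = 12/(16*17) * (18^2/3 + 28^2/3 + 26^2/5 + 64^2/5) - 3*17
     = 0.044118 * 1323.73 - 51
     = 7.400000.
Step 4: Ties present; correction factor C = 1 - 12/(16^3 - 16) = 0.997059. Corrected H = 7.400000 / 0.997059 = 7.421829.
Step 5: Under H0, H ~ chi^2(3); p-value = 0.059601.
Step 6: alpha = 0.05. fail to reject H0.

H = 7.4218, df = 3, p = 0.059601, fail to reject H0.


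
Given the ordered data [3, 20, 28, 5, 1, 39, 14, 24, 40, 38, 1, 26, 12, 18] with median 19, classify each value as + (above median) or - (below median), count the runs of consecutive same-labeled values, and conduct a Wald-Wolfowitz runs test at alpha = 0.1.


Step 1: Compute median = 19; label A = above, B = below.
Labels in order: BAABBABAAABABB  (n_A = 7, n_B = 7)
Step 2: Count runs R = 9.
Step 3: Under H0 (random ordering), E[R] = 2*n_A*n_B/(n_A+n_B) + 1 = 2*7*7/14 + 1 = 8.0000.
        Var[R] = 2*n_A*n_B*(2*n_A*n_B - n_A - n_B) / ((n_A+n_B)^2 * (n_A+n_B-1)) = 8232/2548 = 3.2308.
        SD[R] = 1.7974.
Step 4: Continuity-corrected z = (R - 0.5 - E[R]) / SD[R] = (9 - 0.5 - 8.0000) / 1.7974 = 0.2782.
Step 5: Two-sided p-value via normal approximation = 2*(1 - Phi(|z|)) = 0.780879.
Step 6: alpha = 0.1. fail to reject H0.

R = 9, z = 0.2782, p = 0.780879, fail to reject H0.


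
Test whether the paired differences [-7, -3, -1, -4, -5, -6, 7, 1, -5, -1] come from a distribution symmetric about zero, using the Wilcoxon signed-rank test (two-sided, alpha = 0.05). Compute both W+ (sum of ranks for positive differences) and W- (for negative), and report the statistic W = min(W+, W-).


Step 1: Drop any zero differences (none here) and take |d_i|.
|d| = [7, 3, 1, 4, 5, 6, 7, 1, 5, 1]
Step 2: Midrank |d_i| (ties get averaged ranks).
ranks: |7|->9.5, |3|->4, |1|->2, |4|->5, |5|->6.5, |6|->8, |7|->9.5, |1|->2, |5|->6.5, |1|->2
Step 3: Attach original signs; sum ranks with positive sign and with negative sign.
W+ = 9.5 + 2 = 11.5
W- = 9.5 + 4 + 2 + 5 + 6.5 + 8 + 6.5 + 2 = 43.5
(Check: W+ + W- = 55 should equal n(n+1)/2 = 55.)
Step 4: Test statistic W = min(W+, W-) = 11.5.
Step 5: Ties in |d|, so use the tie-corrected normal approximation.
        E[W] = n(n+1)/4 = 10*11/4 = 27.5.
        Tie groups: |d|=1 (t=3), |d|=5 (t=2), |d|=7 (t=2); sum(t^3 - t) = 36.
        Var[W] = n(n+1)(2n+1)/24 - sum(t^3-t)/48 = 2310/24 - 36/48 = 95.5.
        z = (W - E[W]) / sqrt(Var[W]) = (11.5 - 27.5) / 9.7724 = -1.6373.
        Two-sided p = 2*Phi(z) = 0.101576.
Step 6: alpha = 0.05. fail to reject H0.

W+ = 11.5, W- = 43.5, W = min = 11.5, p = 0.101576, fail to reject H0.


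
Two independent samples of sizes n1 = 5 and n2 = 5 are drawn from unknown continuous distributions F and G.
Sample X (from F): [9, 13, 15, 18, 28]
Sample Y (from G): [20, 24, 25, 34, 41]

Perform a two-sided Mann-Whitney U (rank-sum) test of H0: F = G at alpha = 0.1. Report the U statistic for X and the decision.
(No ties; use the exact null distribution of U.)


Step 1: Combine and sort all 10 observations; assign midranks.
sorted (value, group): (9,X), (13,X), (15,X), (18,X), (20,Y), (24,Y), (25,Y), (28,X), (34,Y), (41,Y)
ranks: 9->1, 13->2, 15->3, 18->4, 20->5, 24->6, 25->7, 28->8, 34->9, 41->10
Step 2: Rank sum for X: R1 = 1 + 2 + 3 + 4 + 8 = 18.
Step 3: U_X = R1 - n1(n1+1)/2 = 18 - 5*6/2 = 18 - 15 = 3.
       U_Y = n1*n2 - U_X = 25 - 3 = 22.
Step 4: No ties, so the exact null distribution of U (based on enumerating the C(10,5) = 252 equally likely rank assignments) gives the two-sided p-value.
Step 5: p-value = 0.055556; compare to alpha = 0.1. reject H0.

U_X = 3, p = 0.055556, reject H0 at alpha = 0.1.


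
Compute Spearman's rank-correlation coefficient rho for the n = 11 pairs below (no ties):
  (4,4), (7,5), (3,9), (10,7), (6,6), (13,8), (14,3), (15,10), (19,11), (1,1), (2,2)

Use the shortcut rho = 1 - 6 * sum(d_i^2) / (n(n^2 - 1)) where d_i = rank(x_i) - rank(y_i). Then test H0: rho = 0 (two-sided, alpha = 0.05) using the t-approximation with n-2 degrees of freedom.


Step 1: Rank x and y separately (midranks; no ties here).
rank(x): 4->4, 7->6, 3->3, 10->7, 6->5, 13->8, 14->9, 15->10, 19->11, 1->1, 2->2
rank(y): 4->4, 5->5, 9->9, 7->7, 6->6, 8->8, 3->3, 10->10, 11->11, 1->1, 2->2
Step 2: d_i = R_x(i) - R_y(i); compute d_i^2.
  (4-4)^2=0, (6-5)^2=1, (3-9)^2=36, (7-7)^2=0, (5-6)^2=1, (8-8)^2=0, (9-3)^2=36, (10-10)^2=0, (11-11)^2=0, (1-1)^2=0, (2-2)^2=0
sum(d^2) = 74.
Step 3: rho = 1 - 6*74 / (11*(11^2 - 1)) = 1 - 444/1320 = 0.663636.
Step 4: Under H0, t = rho * sqrt((n-2)/(1-rho^2)) = 2.6614 ~ t(9).
Step 5: Two-sided p-value from the t-distribution with 9 df = 0.025984.
Step 6: alpha = 0.05. reject H0.

rho = 0.6636, p = 0.025984, reject H0 at alpha = 0.05.


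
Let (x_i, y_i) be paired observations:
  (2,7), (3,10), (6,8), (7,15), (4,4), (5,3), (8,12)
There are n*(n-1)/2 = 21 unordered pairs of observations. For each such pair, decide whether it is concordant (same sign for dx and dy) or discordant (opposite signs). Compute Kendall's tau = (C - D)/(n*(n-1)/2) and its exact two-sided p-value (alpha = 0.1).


Step 1: Enumerate the 21 unordered pairs (i,j) with i<j and classify each by sign(x_j-x_i) * sign(y_j-y_i).
  (1,2):dx=+1,dy=+3->C; (1,3):dx=+4,dy=+1->C; (1,4):dx=+5,dy=+8->C; (1,5):dx=+2,dy=-3->D
  (1,6):dx=+3,dy=-4->D; (1,7):dx=+6,dy=+5->C; (2,3):dx=+3,dy=-2->D; (2,4):dx=+4,dy=+5->C
  (2,5):dx=+1,dy=-6->D; (2,6):dx=+2,dy=-7->D; (2,7):dx=+5,dy=+2->C; (3,4):dx=+1,dy=+7->C
  (3,5):dx=-2,dy=-4->C; (3,6):dx=-1,dy=-5->C; (3,7):dx=+2,dy=+4->C; (4,5):dx=-3,dy=-11->C
  (4,6):dx=-2,dy=-12->C; (4,7):dx=+1,dy=-3->D; (5,6):dx=+1,dy=-1->D; (5,7):dx=+4,dy=+8->C
  (6,7):dx=+3,dy=+9->C
Step 2: C = 14, D = 7, total pairs = 21.
Step 3: tau = (C - D)/(n(n-1)/2) = (14 - 7)/21 = 0.333333.
Step 4: Exact two-sided p-value (enumerate n! = 5040 permutations of y under H0): p = 0.381349.
Step 5: alpha = 0.1. fail to reject H0.

tau_b = 0.3333 (C=14, D=7), p = 0.381349, fail to reject H0.


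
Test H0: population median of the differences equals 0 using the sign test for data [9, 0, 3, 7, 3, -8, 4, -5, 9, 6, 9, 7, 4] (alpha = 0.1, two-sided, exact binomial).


Step 1: Discard zero differences. Original n = 13; n_eff = number of nonzero differences = 12.
Nonzero differences (with sign): +9, +3, +7, +3, -8, +4, -5, +9, +6, +9, +7, +4
Step 2: Count signs: positive = 10, negative = 2.
Step 3: Under H0: P(positive) = 0.5, so the number of positives S ~ Bin(12, 0.5).
Step 4: Two-sided exact p-value = sum of Bin(12,0.5) probabilities at or below the observed probability = 0.038574.
Step 5: alpha = 0.1. reject H0.

n_eff = 12, pos = 10, neg = 2, p = 0.038574, reject H0.


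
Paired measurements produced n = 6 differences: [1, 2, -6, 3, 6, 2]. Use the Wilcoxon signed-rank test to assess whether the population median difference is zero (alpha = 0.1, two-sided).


Step 1: Drop any zero differences (none here) and take |d_i|.
|d| = [1, 2, 6, 3, 6, 2]
Step 2: Midrank |d_i| (ties get averaged ranks).
ranks: |1|->1, |2|->2.5, |6|->5.5, |3|->4, |6|->5.5, |2|->2.5
Step 3: Attach original signs; sum ranks with positive sign and with negative sign.
W+ = 1 + 2.5 + 4 + 5.5 + 2.5 = 15.5
W- = 5.5 = 5.5
(Check: W+ + W- = 21 should equal n(n+1)/2 = 21.)
Step 4: Test statistic W = min(W+, W-) = 5.5.
Step 5: Ties in |d|, so use the tie-corrected normal approximation.
        E[W] = n(n+1)/4 = 6*7/4 = 10.5.
        Tie groups: |d|=2 (t=2), |d|=6 (t=2); sum(t^3 - t) = 12.
        Var[W] = n(n+1)(2n+1)/24 - sum(t^3-t)/48 = 546/24 - 12/48 = 22.5.
        z = (W - E[W]) / sqrt(Var[W]) = (5.5 - 10.5) / 4.7434 = -1.0541.
        Two-sided p = 2*Phi(z) = 0.291841.
Step 6: alpha = 0.1. fail to reject H0.

W+ = 15.5, W- = 5.5, W = min = 5.5, p = 0.291841, fail to reject H0.


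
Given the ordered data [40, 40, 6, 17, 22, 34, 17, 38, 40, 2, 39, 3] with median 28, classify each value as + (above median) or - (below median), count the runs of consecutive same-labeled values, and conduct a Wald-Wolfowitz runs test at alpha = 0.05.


Step 1: Compute median = 28; label A = above, B = below.
Labels in order: AABBBABAABAB  (n_A = 6, n_B = 6)
Step 2: Count runs R = 8.
Step 3: Under H0 (random ordering), E[R] = 2*n_A*n_B/(n_A+n_B) + 1 = 2*6*6/12 + 1 = 7.0000.
        Var[R] = 2*n_A*n_B*(2*n_A*n_B - n_A - n_B) / ((n_A+n_B)^2 * (n_A+n_B-1)) = 4320/1584 = 2.7273.
        SD[R] = 1.6514.
Step 4: Continuity-corrected z = (R - 0.5 - E[R]) / SD[R] = (8 - 0.5 - 7.0000) / 1.6514 = 0.3028.
Step 5: Two-sided p-value via normal approximation = 2*(1 - Phi(|z|)) = 0.762069.
Step 6: alpha = 0.05. fail to reject H0.

R = 8, z = 0.3028, p = 0.762069, fail to reject H0.
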